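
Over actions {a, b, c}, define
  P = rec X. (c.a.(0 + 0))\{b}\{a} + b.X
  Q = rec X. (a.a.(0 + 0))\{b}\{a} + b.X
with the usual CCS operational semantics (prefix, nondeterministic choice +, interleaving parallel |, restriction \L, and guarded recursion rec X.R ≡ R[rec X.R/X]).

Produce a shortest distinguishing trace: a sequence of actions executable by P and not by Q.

Reachable graph of P (2 states):
  p0 = rec X. (c.a.(0 + 0))\{b}\{a} + b.X | --b--▸ p0, --c--▸ p1
  p1 = (a.(0 + 0))\{b}\{a} | (no moves)
Reachable graph of Q (1 states):
  q0 = rec X. (a.a.(0 + 0))\{b}\{a} + b.X | --b--▸ q0
Trace ⟨c⟩ through P, begin at {p0}:
  after c @ step 1: {p1}
  — P admits the full trace.
Trace ⟨c⟩ through Q, begin at {q0}:
  after c @ step 1: ∅ (Q stuck)

c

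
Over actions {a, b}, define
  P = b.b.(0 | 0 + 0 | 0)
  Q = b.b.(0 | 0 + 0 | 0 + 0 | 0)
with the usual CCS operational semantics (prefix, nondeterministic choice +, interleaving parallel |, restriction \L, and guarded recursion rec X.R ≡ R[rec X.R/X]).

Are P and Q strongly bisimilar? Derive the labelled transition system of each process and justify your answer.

YES

Reachable graph of P (3 states):
  p0 = b.b.(0 | 0 + 0 | 0) :: -b-> p1
  p1 = b.(0 | 0 + 0 | 0) :: -b-> p2
  p2 = 0 | 0 + 0 | 0 :: ·
Reachable graph of Q (3 states):
  q0 = b.b.(0 | 0 + 0 | 0 + 0 | 0) :: -b-> q1
  q1 = b.(0 | 0 + 0 | 0 + 0 | 0) :: -b-> q2
  q2 = 0 | 0 + 0 | 0 + 0 | 0 :: ·
Coarsest stable partition (strong bisimilarity classes):
  B0 = {p0, q0}
  B1 = {p1, q1}
  B2 = {p2, q2}
p0 ∈ B0, q0 ∈ B0 → same block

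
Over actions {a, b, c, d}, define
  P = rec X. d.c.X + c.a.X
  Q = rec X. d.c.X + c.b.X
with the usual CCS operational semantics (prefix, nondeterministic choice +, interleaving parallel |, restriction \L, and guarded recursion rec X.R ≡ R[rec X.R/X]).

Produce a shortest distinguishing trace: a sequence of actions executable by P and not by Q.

ca

LTS(P): 3 reachable states
  p0 = rec X. d.c.X + c.a.X has moves ··c··> p1, ··d··> p2
  p1 = a.(rec X. d.c.X + c.a.X) has moves ··a··> p0
  p2 = c.(rec X. d.c.X + c.a.X) has moves ··c··> p0
LTS(Q): 3 reachable states
  q0 = rec X. d.c.X + c.b.X has moves ··c··> q1, ··d··> q2
  q1 = b.(rec X. d.c.X + c.b.X) has moves ··b··> q0
  q2 = c.(rec X. d.c.X + c.b.X) has moves ··c··> q0
Executing ca from P (initial set {p0}):
  [1] c ⇒ {p1}
  [2] a ⇒ {p0}
  — P admits the full trace.
Executing ca from Q (initial set {q0}):
  [1] c ⇒ {q1}
  [2] a ⇒ no successor for Q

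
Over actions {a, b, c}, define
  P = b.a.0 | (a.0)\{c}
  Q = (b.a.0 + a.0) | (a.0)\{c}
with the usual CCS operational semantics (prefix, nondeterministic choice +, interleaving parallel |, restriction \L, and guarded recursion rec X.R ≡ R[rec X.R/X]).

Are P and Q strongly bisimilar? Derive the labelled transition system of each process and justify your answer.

P ≁ Q

LTS(P): 6 reachable states
  p0 = b.a.0 | (a.0)\{c} :: ··a··> p1, ··b··> p2
  p1 = b.a.0 | 0\{c} :: ··b··> p3
  p2 = a.0 | (a.0)\{c} :: ··a··> p3, ··a··> p4
  p3 = a.0 | 0\{c} :: ··a··> p5
  p4 = 0 | (a.0)\{c} :: ··a··> p5
  p5 = 0 | 0\{c} :: (no moves)
LTS(Q): 6 reachable states
  q0 = (b.a.0 + a.0) | (a.0)\{c} :: ··a··> q1, ··a··> q2, ··b··> q3
  q1 = (b.a.0 + a.0) | 0\{c} :: ··a··> q4, ··b··> q5
  q2 = 0 | (a.0)\{c} :: ··a··> q4
  q3 = a.0 | (a.0)\{c} :: ··a··> q2, ··a··> q5
  q4 = 0 | 0\{c} :: (no moves)
  q5 = a.0 | 0\{c} :: ··a··> q4
Bisimilarity quotient blocks:
  B0 = {p0}
  B1 = {p1}
  B2 = {p3, p4, q2, q5}
  B3 = {p5, q4}
  B4 = {p2, q3}
  B5 = {q0}
  B6 = {q1}
p0 ∈ B0, q0 ∈ B5 → different blocks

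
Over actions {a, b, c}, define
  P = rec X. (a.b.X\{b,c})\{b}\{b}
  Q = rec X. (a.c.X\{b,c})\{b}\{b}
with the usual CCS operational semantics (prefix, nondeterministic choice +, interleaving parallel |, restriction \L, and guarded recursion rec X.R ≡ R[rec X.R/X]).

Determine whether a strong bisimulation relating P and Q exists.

not bisimilar

P's transition system — 2 states:
  p0 = rec X. (a.b.X\{b,c})\{b}\{b} ⊢ =a=> p1
  p1 = (b.(rec X. (a.b.X\{b,c})\{b}\{b})\{b,c})\{b}\{b} ⊢ deadlocked
Q's transition system — 4 states:
  q0 = rec X. (a.c.X\{b,c})\{b}\{b} ⊢ =a=> q1
  q1 = (c.(rec X. (a.c.X\{b,c})\{b}\{b})\{b,c})\{b}\{b} ⊢ =c=> q2
  q2 = (rec X. (a.c.X\{b,c})\{b}\{b})\{b,c}\{b}\{b} ⊢ =a=> q3
  q3 = (c.(rec X. (a.c.X\{b,c})\{b}\{b})\{b,c})\{b}\{b}\{b,c}\{b}\{b} ⊢ deadlocked
Coarsest stable partition (strong bisimilarity classes):
  B0 = {p0, q2}
  B1 = {p1, q3}
  B2 = {q0}
  B3 = {q1}
p0 ∈ B0, q0 ∈ B2 → different blocks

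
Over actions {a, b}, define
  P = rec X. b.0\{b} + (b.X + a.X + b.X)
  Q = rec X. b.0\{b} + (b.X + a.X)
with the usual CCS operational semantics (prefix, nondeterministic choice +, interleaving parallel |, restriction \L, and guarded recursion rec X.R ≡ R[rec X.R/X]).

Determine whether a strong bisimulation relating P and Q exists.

Reachable graph of P (2 states):
  u0 = rec X. b.0\{b} + (b.X + a.X + b.X) → =a=> u0, =b=> u0, =b=> u1
  u1 = 0\{b} → stopped
Reachable graph of Q (2 states):
  v0 = rec X. b.0\{b} + (b.X + a.X) → =a=> v0, =b=> v0, =b=> v1
  v1 = 0\{b} → stopped
Bisimilarity quotient blocks:
  B0 = {u0, v0}
  B1 = {u1, v1}
u0 ∈ B0, v0 ∈ B0 → same block

P ~ Q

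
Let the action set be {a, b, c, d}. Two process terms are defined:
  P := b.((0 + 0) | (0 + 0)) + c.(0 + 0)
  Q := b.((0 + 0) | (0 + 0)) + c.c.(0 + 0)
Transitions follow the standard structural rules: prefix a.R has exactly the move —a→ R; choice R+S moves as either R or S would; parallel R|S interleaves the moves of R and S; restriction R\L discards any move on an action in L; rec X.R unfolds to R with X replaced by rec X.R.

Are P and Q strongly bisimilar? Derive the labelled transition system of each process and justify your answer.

NO

P's transition system — 3 states:
  p0 = b.((0 + 0) | (0 + 0)) + c.(0 + 0) | -b-> p1, -c-> p2
  p1 = (0 + 0) | (0 + 0) | ·
  p2 = 0 + 0 | ·
Q's transition system — 4 states:
  q0 = b.((0 + 0) | (0 + 0)) + c.c.(0 + 0) | -b-> q1, -c-> q2
  q1 = (0 + 0) | (0 + 0) | ·
  q2 = c.(0 + 0) | -c-> q3
  q3 = 0 + 0 | ·
Partition-refinement fixed point:
  B0 = {p0}
  B1 = {p1, p2, q1, q3}
  B2 = {q0}
  B3 = {q2}
p0 ∈ B0, q0 ∈ B2 → different blocks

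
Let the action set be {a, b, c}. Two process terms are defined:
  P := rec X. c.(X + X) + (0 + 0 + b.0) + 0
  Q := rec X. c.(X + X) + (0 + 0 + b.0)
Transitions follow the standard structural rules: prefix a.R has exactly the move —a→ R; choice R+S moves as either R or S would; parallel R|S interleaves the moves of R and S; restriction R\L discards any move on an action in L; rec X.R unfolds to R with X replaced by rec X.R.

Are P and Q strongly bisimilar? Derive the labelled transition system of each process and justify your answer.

YES

P's transition system — 3 states:
  m0 = rec X. c.(X + X) + (0 + 0 + b.0) + 0 :: ··b··> m1, ··c··> m2
  m1 = 0 :: ·
  m2 = (rec X. c.(X + X) + (0 + 0 + b.0) + 0) + (rec X. c.(X + X) + (0 + 0 + b.0) + 0) :: ··b··> m1, ··c··> m2
Q's transition system — 3 states:
  n0 = rec X. c.(X + X) + (0 + 0 + b.0) :: ··b··> n1, ··c··> n2
  n1 = 0 :: ·
  n2 = (rec X. c.(X + X) + (0 + 0 + b.0)) + (rec X. c.(X + X) + (0 + 0 + b.0)) :: ··b··> n1, ··c··> n2
Coarsest stable partition (strong bisimilarity classes):
  B0 = {m0, m2, n0, n2}
  B1 = {m1, n1}
m0 ∈ B0, n0 ∈ B0 → same block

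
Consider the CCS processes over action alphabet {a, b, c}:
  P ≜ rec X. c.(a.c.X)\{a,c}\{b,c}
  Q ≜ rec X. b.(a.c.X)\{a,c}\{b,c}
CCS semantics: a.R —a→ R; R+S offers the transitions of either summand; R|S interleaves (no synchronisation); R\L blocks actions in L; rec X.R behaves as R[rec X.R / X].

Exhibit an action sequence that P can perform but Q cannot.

P's transition system — 2 states:
  p0 = rec X. c.(a.c.X)\{a,c}\{b,c} :: -c-> p1
  p1 = (a.c.(rec X. c.(a.c.X)\{a,c}\{b,c}))\{a,c}\{b,c} :: deadlocked
Q's transition system — 2 states:
  q0 = rec X. b.(a.c.X)\{a,c}\{b,c} :: -b-> q1
  q1 = (a.c.(rec X. b.(a.c.X)\{a,c}\{b,c}))\{a,c}\{b,c} :: deadlocked
Run σ = ⟨c⟩ on P: start {p0}
  step 1 (c): {p1}
  P completes σ.
Run σ = ⟨c⟩ on Q: start {q0}
  step 1 (c): ∅  — Q cannot continue

c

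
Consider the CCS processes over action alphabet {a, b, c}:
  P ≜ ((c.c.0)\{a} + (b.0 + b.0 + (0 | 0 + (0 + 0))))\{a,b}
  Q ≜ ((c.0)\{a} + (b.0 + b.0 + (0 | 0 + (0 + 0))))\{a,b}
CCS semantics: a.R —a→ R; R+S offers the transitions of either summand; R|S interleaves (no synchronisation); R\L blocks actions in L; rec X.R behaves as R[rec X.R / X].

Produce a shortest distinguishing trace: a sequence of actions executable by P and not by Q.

LTS(P): 3 reachable states
  p0 = ((c.c.0)\{a} + (b.0 + b.0 + (0 | 0 + (0 + 0))))\{a,b} ⊢ ··c··> p1
  p1 = (c.0)\{a}\{a,b} ⊢ ··c··> p2
  p2 = 0\{a}\{a,b} ⊢ ∅
LTS(Q): 2 reachable states
  q0 = ((c.0)\{a} + (b.0 + b.0 + (0 | 0 + (0 + 0))))\{a,b} ⊢ ··c··> q1
  q1 = 0\{a}\{a,b} ⊢ ∅
Run σ = ⟨cc⟩ on P: start {p0}
  [1] c ⇒ {p1}
  [2] c ⇒ {p2}
  ✓ P
Run σ = ⟨cc⟩ on Q: start {q0}
  [1] c ⇒ {q1}
  [2] c ⇒ no successor for Q

cc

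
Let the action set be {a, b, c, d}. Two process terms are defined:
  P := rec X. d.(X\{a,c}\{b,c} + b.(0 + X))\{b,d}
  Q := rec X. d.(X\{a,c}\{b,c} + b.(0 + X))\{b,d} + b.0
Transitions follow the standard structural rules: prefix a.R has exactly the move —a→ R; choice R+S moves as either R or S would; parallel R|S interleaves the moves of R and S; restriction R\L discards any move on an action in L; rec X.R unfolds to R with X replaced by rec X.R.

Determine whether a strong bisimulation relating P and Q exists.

P ≁ Q

Reachable graph of P (2 states):
  m0 = rec X. d.(X\{a,c}\{b,c} + b.(0 + X))\{b,d} :: -d-> m1
  m1 = ((rec X. d.(X\{a,c}\{b,c} + b.(0 + X))\{b,d})\{a,c}\{b,c} + b.(0 + (rec X. d.(X\{a,c}\{b,c} + b.(0 + X))\{b,d})))\{b,d} :: (no moves)
Reachable graph of Q (3 states):
  n0 = rec X. d.(X\{a,c}\{b,c} + b.(0 + X))\{b,d} + b.0 :: -b-> n1, -d-> n2
  n1 = 0 :: (no moves)
  n2 = ((rec X. d.(X\{a,c}\{b,c} + b.(0 + X))\{b,d} + b.0)\{a,c}\{b,c} + b.(0 + (rec X. d.(X\{a,c}\{b,c} + b.(0 + X))\{b,d} + b.0)))\{b,d} :: (no moves)
Bisimilarity quotient blocks:
  B0 = {m0}
  B1 = {m1, n1, n2}
  B2 = {n0}
m0 ∈ B0, n0 ∈ B2 → different blocks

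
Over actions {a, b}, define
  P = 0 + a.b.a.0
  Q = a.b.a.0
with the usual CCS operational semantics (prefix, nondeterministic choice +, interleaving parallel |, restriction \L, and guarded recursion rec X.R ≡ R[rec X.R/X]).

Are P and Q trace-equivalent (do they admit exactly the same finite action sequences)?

P's transition system — 4 states:
  u0 = 0 + a.b.a.0 :: =a=> u1
  u1 = b.a.0 :: =b=> u2
  u2 = a.0 :: =a=> u3
  u3 = 0 :: deadlocked
Q's transition system — 4 states:
  v0 = a.b.a.0 :: =a=> v1
  v1 = b.a.0 :: =b=> v2
  v2 = a.0 :: =a=> v3
  v3 = 0 :: deadlocked
Coarsest stable partition (strong bisimilarity classes):
  B0 = {u0, v0}
  B1 = {u1, v1}
  B2 = {u2, v2}
  B3 = {u3, v3}
u0 ∈ B0, v0 ∈ B0 → same block
Bisimilar ⇒ trace-equivalent.

trace-equivalent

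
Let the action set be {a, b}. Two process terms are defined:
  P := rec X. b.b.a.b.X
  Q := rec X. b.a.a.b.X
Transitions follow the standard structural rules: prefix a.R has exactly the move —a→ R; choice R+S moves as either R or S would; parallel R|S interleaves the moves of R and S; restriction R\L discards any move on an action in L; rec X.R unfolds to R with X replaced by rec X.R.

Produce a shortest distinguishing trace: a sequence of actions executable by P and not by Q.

Reachable graph of P (4 states):
  s0 = rec X. b.b.a.b.X has moves ··b··> s1
  s1 = b.a.b.(rec X. b.b.a.b.X) has moves ··b··> s2
  s2 = a.b.(rec X. b.b.a.b.X) has moves ··a··> s3
  s3 = b.(rec X. b.b.a.b.X) has moves ··b··> s0
Reachable graph of Q (4 states):
  t0 = rec X. b.a.a.b.X has moves ··b··> t1
  t1 = a.a.b.(rec X. b.a.a.b.X) has moves ··a··> t2
  t2 = a.b.(rec X. b.a.a.b.X) has moves ··a··> t3
  t3 = b.(rec X. b.a.a.b.X) has moves ··b··> t0
Trace ⟨bb⟩ through P, begin at {s0}:
  step 1 (b): {s1}
  step 2 (b): {s2}
  P completes σ.
Trace ⟨bb⟩ through Q, begin at {t0}:
  step 1 (b): {t1}
  step 2 (b): ∅ (Q stuck)

bb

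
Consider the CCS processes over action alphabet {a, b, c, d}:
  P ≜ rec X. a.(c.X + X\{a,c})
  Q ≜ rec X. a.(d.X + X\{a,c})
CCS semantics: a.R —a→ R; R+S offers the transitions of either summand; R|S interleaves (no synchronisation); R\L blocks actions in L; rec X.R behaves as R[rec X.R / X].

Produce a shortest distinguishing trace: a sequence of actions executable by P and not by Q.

ac

Reachable graph of P (2 states):
  s0 = rec X. a.(c.X + X\{a,c}) | --a--▸ s1
  s1 = c.(rec X. a.(c.X + X\{a,c})) + (rec X. a.(c.X + X\{a,c}))\{a,c} | --c--▸ s0
Reachable graph of Q (2 states):
  t0 = rec X. a.(d.X + X\{a,c}) | --a--▸ t1
  t1 = d.(rec X. a.(d.X + X\{a,c})) + (rec X. a.(d.X + X\{a,c}))\{a,c} | --d--▸ t0
Run σ = ⟨ac⟩ on P: start {s0}
  after a @ step 1: {s1}
  after c @ step 2: {s0}
  P completes σ.
Run σ = ⟨ac⟩ on Q: start {t0}
  after a @ step 1: {t1}
  after c @ step 2: ∅  — Q cannot continue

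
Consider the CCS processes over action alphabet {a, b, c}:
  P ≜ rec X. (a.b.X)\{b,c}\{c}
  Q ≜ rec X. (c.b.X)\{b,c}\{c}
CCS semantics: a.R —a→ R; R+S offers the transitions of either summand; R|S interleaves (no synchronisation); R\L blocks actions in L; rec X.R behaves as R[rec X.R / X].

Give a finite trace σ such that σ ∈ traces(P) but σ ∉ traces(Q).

P's transition system — 2 states:
  m0 = rec X. (a.b.X)\{b,c}\{c} → =a=> m1
  m1 = (b.(rec X. (a.b.X)\{b,c}\{c}))\{b,c}\{c} → deadlocked
Q's transition system — 1 states:
  n0 = rec X. (c.b.X)\{b,c}\{c} → deadlocked
Trace ⟨a⟩ through P, begin at {m0}:
  step 1 (a): {m1}
  P completes σ.
Trace ⟨a⟩ through Q, begin at {n0}:
  step 1 (a): no successor for Q

a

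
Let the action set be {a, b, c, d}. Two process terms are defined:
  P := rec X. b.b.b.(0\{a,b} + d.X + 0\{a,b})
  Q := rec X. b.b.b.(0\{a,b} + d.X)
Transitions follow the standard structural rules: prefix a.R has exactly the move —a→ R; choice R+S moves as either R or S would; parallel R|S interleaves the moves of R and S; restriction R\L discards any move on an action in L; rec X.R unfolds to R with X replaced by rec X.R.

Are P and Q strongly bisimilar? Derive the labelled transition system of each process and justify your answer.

P ~ Q

LTS(P): 4 reachable states
  m0 = rec X. b.b.b.(0\{a,b} + d.X + 0\{a,b}) ⊢ =b=> m1
  m1 = b.b.(0\{a,b} + d.(rec X. b.b.b.(0\{a,b} + d.X + 0\{a,b})) + 0\{a,b}) ⊢ =b=> m2
  m2 = b.(0\{a,b} + d.(rec X. b.b.b.(0\{a,b} + d.X + 0\{a,b})) + 0\{a,b}) ⊢ =b=> m3
  m3 = 0\{a,b} + d.(rec X. b.b.b.(0\{a,b} + d.X + 0\{a,b})) + 0\{a,b} ⊢ =d=> m0
LTS(Q): 4 reachable states
  n0 = rec X. b.b.b.(0\{a,b} + d.X) ⊢ =b=> n1
  n1 = b.b.(0\{a,b} + d.(rec X. b.b.b.(0\{a,b} + d.X))) ⊢ =b=> n2
  n2 = b.(0\{a,b} + d.(rec X. b.b.b.(0\{a,b} + d.X))) ⊢ =b=> n3
  n3 = 0\{a,b} + d.(rec X. b.b.b.(0\{a,b} + d.X)) ⊢ =d=> n0
Coarsest stable partition (strong bisimilarity classes):
  B0 = {m0, n0}
  B1 = {m1, n1}
  B2 = {m2, n2}
  B3 = {m3, n3}
m0 ∈ B0, n0 ∈ B0 → same block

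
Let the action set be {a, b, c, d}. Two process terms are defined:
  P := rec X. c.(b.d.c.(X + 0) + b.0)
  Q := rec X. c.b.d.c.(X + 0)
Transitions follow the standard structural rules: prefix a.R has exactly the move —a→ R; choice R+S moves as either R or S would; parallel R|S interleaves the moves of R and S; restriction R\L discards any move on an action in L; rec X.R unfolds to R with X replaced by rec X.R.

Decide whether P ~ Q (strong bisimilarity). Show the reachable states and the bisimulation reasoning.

LTS(P): 6 reachable states
  u0 = rec X. c.(b.d.c.(X + 0) + b.0) → -c-> u1
  u1 = b.d.c.((rec X. c.(b.d.c.(X + 0) + b.0)) + 0) + b.0 → -b-> u2, -b-> u3
  u2 = 0 → ∅
  u3 = d.c.((rec X. c.(b.d.c.(X + 0) + b.0)) + 0) → -d-> u4
  u4 = c.((rec X. c.(b.d.c.(X + 0) + b.0)) + 0) → -c-> u5
  u5 = (rec X. c.(b.d.c.(X + 0) + b.0)) + 0 → -c-> u1
LTS(Q): 5 reachable states
  v0 = rec X. c.b.d.c.(X + 0) → -c-> v1
  v1 = b.d.c.((rec X. c.b.d.c.(X + 0)) + 0) → -b-> v2
  v2 = d.c.((rec X. c.b.d.c.(X + 0)) + 0) → -d-> v3
  v3 = c.((rec X. c.b.d.c.(X + 0)) + 0) → -c-> v4
  v4 = (rec X. c.b.d.c.(X + 0)) + 0 → -c-> v1
Partition-refinement fixed point:
  B0 = {u0, u5}
  B1 = {u1}
  B2 = {u3}
  B3 = {u4}
  B4 = {u2}
  B5 = {v0, v4}
  B6 = {v1}
  B7 = {v2}
  B8 = {v3}
u0 ∈ B0, v0 ∈ B5 → different blocks

P ≁ Q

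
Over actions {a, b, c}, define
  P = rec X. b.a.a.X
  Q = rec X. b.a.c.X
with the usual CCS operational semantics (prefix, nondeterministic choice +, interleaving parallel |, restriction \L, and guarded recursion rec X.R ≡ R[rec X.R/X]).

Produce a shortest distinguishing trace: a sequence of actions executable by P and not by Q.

baa

P's transition system — 3 states:
  u0 = rec X. b.a.a.X ⊢ =b=> u1
  u1 = a.a.(rec X. b.a.a.X) ⊢ =a=> u2
  u2 = a.(rec X. b.a.a.X) ⊢ =a=> u0
Q's transition system — 3 states:
  v0 = rec X. b.a.c.X ⊢ =b=> v1
  v1 = a.c.(rec X. b.a.c.X) ⊢ =a=> v2
  v2 = c.(rec X. b.a.c.X) ⊢ =c=> v0
Trace ⟨baa⟩ through P, begin at {u0}:
  [1] b ⇒ {u1}
  [2] a ⇒ {u2}
  [3] a ⇒ {u0}
  — P admits the full trace.
Trace ⟨baa⟩ through Q, begin at {v0}:
  [1] b ⇒ {v1}
  [2] a ⇒ {v2}
  [3] a ⇒ ∅  — Q cannot continue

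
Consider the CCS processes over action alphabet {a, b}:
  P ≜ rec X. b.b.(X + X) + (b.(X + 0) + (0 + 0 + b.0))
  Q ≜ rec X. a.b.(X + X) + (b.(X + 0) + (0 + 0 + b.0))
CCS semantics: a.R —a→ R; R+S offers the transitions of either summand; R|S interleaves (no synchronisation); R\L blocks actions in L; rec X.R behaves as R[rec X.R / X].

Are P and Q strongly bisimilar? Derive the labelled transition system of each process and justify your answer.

P ≁ Q

Reachable graph of P (5 states):
  s0 = rec X. b.b.(X + X) + (b.(X + 0) + (0 + 0 + b.0)) ⊢ -b-> s1, -b-> s2, -b-> s3
  s1 = (rec X. b.b.(X + X) + (b.(X + 0) + (0 + 0 + b.0))) + 0 ⊢ -b-> s1, -b-> s2, -b-> s3
  s2 = 0 ⊢ deadlocked
  s3 = b.((rec X. b.b.(X + X) + (b.(X + 0) + (0 + 0 + b.0))) + (rec X. b.b.(X + X) + (b.(X + 0) + (0 + 0 + b.0)))) ⊢ -b-> s4
  s4 = (rec X. b.b.(X + X) + (b.(X + 0) + (0 + 0 + b.0))) + (rec X. b.b.(X + X) + (b.(X + 0) + (0 + 0 + b.0))) ⊢ -b-> s1, -b-> s2, -b-> s3
Reachable graph of Q (5 states):
  t0 = rec X. a.b.(X + X) + (b.(X + 0) + (0 + 0 + b.0)) ⊢ -a-> t1, -b-> t2, -b-> t3
  t1 = b.((rec X. a.b.(X + X) + (b.(X + 0) + (0 + 0 + b.0))) + (rec X. a.b.(X + X) + (b.(X + 0) + (0 + 0 + b.0)))) ⊢ -b-> t4
  t2 = (rec X. a.b.(X + X) + (b.(X + 0) + (0 + 0 + b.0))) + 0 ⊢ -a-> t1, -b-> t2, -b-> t3
  t3 = 0 ⊢ deadlocked
  t4 = (rec X. a.b.(X + X) + (b.(X + 0) + (0 + 0 + b.0))) + (rec X. a.b.(X + X) + (b.(X + 0) + (0 + 0 + b.0))) ⊢ -a-> t1, -b-> t2, -b-> t3
Bisimilarity quotient blocks:
  B0 = {s0, s1, s4}
  B1 = {s3}
  B2 = {s2, t3}
  B3 = {t0, t2, t4}
  B4 = {t1}
s0 ∈ B0, t0 ∈ B3 → different blocks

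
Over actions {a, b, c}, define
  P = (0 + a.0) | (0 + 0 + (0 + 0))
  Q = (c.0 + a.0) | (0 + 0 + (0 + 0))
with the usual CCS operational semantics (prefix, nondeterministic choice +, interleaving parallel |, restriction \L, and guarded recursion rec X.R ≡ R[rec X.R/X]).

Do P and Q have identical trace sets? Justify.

traces(P) ≠ traces(Q) — witness ⟨c⟩

P's transition system — 2 states:
  u0 = (0 + a.0) | (0 + 0 + (0 + 0)) :: —a→ u1
  u1 = 0 | (0 + 0 + (0 + 0)) :: ∅
Q's transition system — 2 states:
  v0 = (c.0 + a.0) | (0 + 0 + (0 + 0)) :: —a→ v1, —c→ v1
  v1 = 0 | (0 + 0 + (0 + 0)) :: ∅
Run σ = ⟨c⟩ on Q: start {v0}
  after c @ step 1: {v1}
  ✓ Q
Run σ = ⟨c⟩ on P: start {u0}
  after c @ step 1: ∅ (P stuck)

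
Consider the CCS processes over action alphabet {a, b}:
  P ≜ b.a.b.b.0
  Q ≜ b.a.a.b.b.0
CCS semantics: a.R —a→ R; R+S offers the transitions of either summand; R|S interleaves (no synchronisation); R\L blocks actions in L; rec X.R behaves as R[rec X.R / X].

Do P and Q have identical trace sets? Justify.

Reachable graph of P (5 states):
  p0 = b.a.b.b.0 ⊢ --b--▸ p1
  p1 = a.b.b.0 ⊢ --a--▸ p2
  p2 = b.b.0 ⊢ --b--▸ p3
  p3 = b.0 ⊢ --b--▸ p4
  p4 = 0 ⊢ deadlocked
Reachable graph of Q (6 states):
  q0 = b.a.a.b.b.0 ⊢ --b--▸ q1
  q1 = a.a.b.b.0 ⊢ --a--▸ q2
  q2 = a.b.b.0 ⊢ --a--▸ q3
  q3 = b.b.0 ⊢ --b--▸ q4
  q4 = b.0 ⊢ --b--▸ q5
  q5 = 0 ⊢ deadlocked
Run σ = ⟨bab⟩ on P: start {p0}
  [1] b ⇒ {p1}
  [2] a ⇒ {p2}
  [3] b ⇒ {p3}
  P completes σ.
Run σ = ⟨bab⟩ on Q: start {q0}
  [1] b ⇒ {q1}
  [2] a ⇒ {q2}
  [3] b ⇒ ∅  — Q cannot continue

traces(P) ≠ traces(Q) — witness ⟨bab⟩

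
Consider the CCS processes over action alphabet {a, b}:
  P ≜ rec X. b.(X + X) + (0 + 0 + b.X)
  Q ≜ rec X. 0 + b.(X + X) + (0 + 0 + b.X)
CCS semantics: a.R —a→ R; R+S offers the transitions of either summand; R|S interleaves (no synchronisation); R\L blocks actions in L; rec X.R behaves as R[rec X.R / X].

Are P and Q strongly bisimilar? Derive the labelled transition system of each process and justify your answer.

LTS(P): 2 reachable states
  m0 = rec X. b.(X + X) + (0 + 0 + b.X) → --b--▸ m0, --b--▸ m1
  m1 = (rec X. b.(X + X) + (0 + 0 + b.X)) + (rec X. b.(X + X) + (0 + 0 + b.X)) → --b--▸ m0, --b--▸ m1
LTS(Q): 2 reachable states
  n0 = rec X. 0 + b.(X + X) + (0 + 0 + b.X) → --b--▸ n0, --b--▸ n1
  n1 = (rec X. 0 + b.(X + X) + (0 + 0 + b.X)) + (rec X. 0 + b.(X + X) + (0 + 0 + b.X)) → --b--▸ n0, --b--▸ n1
Coarsest stable partition (strong bisimilarity classes):
  B0 = {m0, m1, n0, n1}
m0 ∈ B0, n0 ∈ B0 → same block

P ~ Q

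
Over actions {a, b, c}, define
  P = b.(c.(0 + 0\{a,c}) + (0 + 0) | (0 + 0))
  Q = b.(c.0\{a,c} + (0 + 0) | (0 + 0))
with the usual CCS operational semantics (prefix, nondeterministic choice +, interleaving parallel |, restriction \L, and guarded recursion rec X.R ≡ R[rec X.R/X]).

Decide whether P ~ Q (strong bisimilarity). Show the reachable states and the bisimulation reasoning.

P's transition system — 3 states:
  p0 = b.(c.(0 + 0\{a,c}) + (0 + 0) | (0 + 0)) → ··b··> p1
  p1 = c.(0 + 0\{a,c}) + (0 + 0) | (0 + 0) → ··c··> p2
  p2 = 0 + 0\{a,c} → deadlocked
Q's transition system — 3 states:
  q0 = b.(c.0\{a,c} + (0 + 0) | (0 + 0)) → ··b··> q1
  q1 = c.0\{a,c} + (0 + 0) | (0 + 0) → ··c··> q2
  q2 = 0\{a,c} → deadlocked
Bisimilarity quotient blocks:
  B0 = {p0, q0}
  B1 = {p1, q1}
  B2 = {p2, q2}
p0 ∈ B0, q0 ∈ B0 → same block

P ~ Q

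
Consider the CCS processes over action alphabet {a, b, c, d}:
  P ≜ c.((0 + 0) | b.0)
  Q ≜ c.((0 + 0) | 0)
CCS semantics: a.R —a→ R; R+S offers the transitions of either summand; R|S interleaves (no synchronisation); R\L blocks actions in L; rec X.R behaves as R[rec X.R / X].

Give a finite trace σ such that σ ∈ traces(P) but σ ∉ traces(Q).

Reachable graph of P (3 states):
  s0 = c.((0 + 0) | b.0) :: --c--▸ s1
  s1 = (0 + 0) | b.0 :: --b--▸ s2
  s2 = (0 + 0) | 0 :: (no moves)
Reachable graph of Q (2 states):
  t0 = c.((0 + 0) | 0) :: --c--▸ t1
  t1 = (0 + 0) | 0 :: (no moves)
Trace ⟨cb⟩ through P, begin at {s0}:
  [1] c ⇒ {s1}
  [2] b ⇒ {s2}
  ✓ P
Trace ⟨cb⟩ through Q, begin at {t0}:
  [1] c ⇒ {t1}
  [2] b ⇒ ∅ (Q stuck)

cb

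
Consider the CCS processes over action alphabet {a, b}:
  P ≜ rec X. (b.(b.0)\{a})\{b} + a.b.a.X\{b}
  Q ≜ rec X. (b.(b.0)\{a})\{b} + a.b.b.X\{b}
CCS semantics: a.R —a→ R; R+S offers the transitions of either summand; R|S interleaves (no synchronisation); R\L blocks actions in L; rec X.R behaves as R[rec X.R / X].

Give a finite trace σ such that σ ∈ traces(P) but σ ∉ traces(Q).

P's transition system — 5 states:
  m0 = rec X. (b.(b.0)\{a})\{b} + a.b.a.X\{b} :: --a--▸ m1
  m1 = b.a.(rec X. (b.(b.0)\{a})\{b} + a.b.a.X\{b})\{b} :: --b--▸ m2
  m2 = a.(rec X. (b.(b.0)\{a})\{b} + a.b.a.X\{b})\{b} :: --a--▸ m3
  m3 = (rec X. (b.(b.0)\{a})\{b} + a.b.a.X\{b})\{b} :: --a--▸ m4
  m4 = (b.a.(rec X. (b.(b.0)\{a})\{b} + a.b.a.X\{b})\{b})\{b} :: (no moves)
Q's transition system — 5 states:
  n0 = rec X. (b.(b.0)\{a})\{b} + a.b.b.X\{b} :: --a--▸ n1
  n1 = b.b.(rec X. (b.(b.0)\{a})\{b} + a.b.b.X\{b})\{b} :: --b--▸ n2
  n2 = b.(rec X. (b.(b.0)\{a})\{b} + a.b.b.X\{b})\{b} :: --b--▸ n3
  n3 = (rec X. (b.(b.0)\{a})\{b} + a.b.b.X\{b})\{b} :: --a--▸ n4
  n4 = (b.b.(rec X. (b.(b.0)\{a})\{b} + a.b.b.X\{b})\{b})\{b} :: (no moves)
Trace ⟨aba⟩ through P, begin at {m0}:
  step 1 (a): {m1}
  step 2 (b): {m2}
  step 3 (a): {m3}
  — P admits the full trace.
Trace ⟨aba⟩ through Q, begin at {n0}:
  step 1 (a): {n1}
  step 2 (b): {n2}
  step 3 (a): ∅  — Q cannot continue

aba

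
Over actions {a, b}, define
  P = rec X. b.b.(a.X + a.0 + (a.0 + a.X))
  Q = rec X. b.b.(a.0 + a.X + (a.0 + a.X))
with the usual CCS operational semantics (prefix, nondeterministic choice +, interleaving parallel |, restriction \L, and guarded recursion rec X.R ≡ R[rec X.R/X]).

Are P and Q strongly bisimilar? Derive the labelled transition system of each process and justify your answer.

LTS(P): 4 reachable states
  s0 = rec X. b.b.(a.X + a.0 + (a.0 + a.X)) | —b→ s1
  s1 = b.(a.(rec X. b.b.(a.X + a.0 + (a.0 + a.X))) + a.0 + (a.0 + a.(rec X. b.b.(a.X + a.0 + (a.0 + a.X))))) | —b→ s2
  s2 = a.(rec X. b.b.(a.X + a.0 + (a.0 + a.X))) + a.0 + (a.0 + a.(rec X. b.b.(a.X + a.0 + (a.0 + a.X)))) | —a→ s0, —a→ s3
  s3 = 0 | stopped
LTS(Q): 4 reachable states
  t0 = rec X. b.b.(a.0 + a.X + (a.0 + a.X)) | —b→ t1
  t1 = b.(a.0 + a.(rec X. b.b.(a.0 + a.X + (a.0 + a.X))) + (a.0 + a.(rec X. b.b.(a.0 + a.X + (a.0 + a.X))))) | —b→ t2
  t2 = a.0 + a.(rec X. b.b.(a.0 + a.X + (a.0 + a.X))) + (a.0 + a.(rec X. b.b.(a.0 + a.X + (a.0 + a.X)))) | —a→ t0, —a→ t3
  t3 = 0 | stopped
Partition-refinement fixed point:
  B0 = {s0, t0}
  B1 = {s1, t1}
  B2 = {s2, t2}
  B3 = {s3, t3}
s0 ∈ B0, t0 ∈ B0 → same block

P ~ Q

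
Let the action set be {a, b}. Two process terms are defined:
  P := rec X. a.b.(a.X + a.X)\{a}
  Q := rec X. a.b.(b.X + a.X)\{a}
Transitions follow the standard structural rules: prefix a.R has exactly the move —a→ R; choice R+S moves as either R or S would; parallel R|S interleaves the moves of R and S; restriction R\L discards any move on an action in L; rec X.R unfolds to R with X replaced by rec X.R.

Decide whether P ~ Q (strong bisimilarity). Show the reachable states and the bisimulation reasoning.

LTS(P): 3 reachable states
  p0 = rec X. a.b.(a.X + a.X)\{a} → ··a··> p1
  p1 = b.(a.(rec X. a.b.(a.X + a.X)\{a}) + a.(rec X. a.b.(a.X + a.X)\{a}))\{a} → ··b··> p2
  p2 = (a.(rec X. a.b.(a.X + a.X)\{a}) + a.(rec X. a.b.(a.X + a.X)\{a}))\{a} → stopped
LTS(Q): 4 reachable states
  q0 = rec X. a.b.(b.X + a.X)\{a} → ··a··> q1
  q1 = b.(b.(rec X. a.b.(b.X + a.X)\{a}) + a.(rec X. a.b.(b.X + a.X)\{a}))\{a} → ··b··> q2
  q2 = (b.(rec X. a.b.(b.X + a.X)\{a}) + a.(rec X. a.b.(b.X + a.X)\{a}))\{a} → ··b··> q3
  q3 = (rec X. a.b.(b.X + a.X)\{a})\{a} → stopped
Coarsest stable partition (strong bisimilarity classes):
  B0 = {p0}
  B1 = {p1, q2}
  B2 = {p2, q3}
  B3 = {q0}
  B4 = {q1}
p0 ∈ B0, q0 ∈ B3 → different blocks

not bisimilar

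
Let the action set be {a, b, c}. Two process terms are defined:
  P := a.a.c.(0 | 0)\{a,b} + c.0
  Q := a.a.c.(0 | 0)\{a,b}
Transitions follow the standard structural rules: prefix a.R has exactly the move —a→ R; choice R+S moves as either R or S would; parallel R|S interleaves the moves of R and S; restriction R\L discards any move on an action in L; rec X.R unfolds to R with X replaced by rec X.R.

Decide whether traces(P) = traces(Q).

LTS(P): 5 reachable states
  u0 = a.a.c.(0 | 0)\{a,b} + c.0 ⊢ --a--▸ u1, --c--▸ u2
  u1 = a.c.(0 | 0)\{a,b} ⊢ --a--▸ u3
  u2 = 0 ⊢ (no moves)
  u3 = c.(0 | 0)\{a,b} ⊢ --c--▸ u4
  u4 = (0 | 0)\{a,b} ⊢ (no moves)
LTS(Q): 4 reachable states
  v0 = a.a.c.(0 | 0)\{a,b} ⊢ --a--▸ v1
  v1 = a.c.(0 | 0)\{a,b} ⊢ --a--▸ v2
  v2 = c.(0 | 0)\{a,b} ⊢ --c--▸ v3
  v3 = (0 | 0)\{a,b} ⊢ (no moves)
Executing c from P (initial set {u0}):
  after c @ step 1: {u2}
  — P admits the full trace.
Executing c from Q (initial set {v0}):
  after c @ step 1: ∅ (Q stuck)

NO — witness ⟨c⟩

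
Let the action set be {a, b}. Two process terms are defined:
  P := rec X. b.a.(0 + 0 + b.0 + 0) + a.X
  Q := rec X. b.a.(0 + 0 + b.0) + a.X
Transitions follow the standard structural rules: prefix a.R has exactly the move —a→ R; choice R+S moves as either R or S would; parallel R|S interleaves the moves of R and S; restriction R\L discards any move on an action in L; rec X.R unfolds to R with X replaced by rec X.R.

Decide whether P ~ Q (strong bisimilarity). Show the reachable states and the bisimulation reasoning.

bisimilar

LTS(P): 4 reachable states
  p0 = rec X. b.a.(0 + 0 + b.0 + 0) + a.X | —a→ p0, —b→ p1
  p1 = a.(0 + 0 + b.0 + 0) | —a→ p2
  p2 = 0 + 0 + b.0 + 0 | —b→ p3
  p3 = 0 | deadlocked
LTS(Q): 4 reachable states
  q0 = rec X. b.a.(0 + 0 + b.0) + a.X | —a→ q0, —b→ q1
  q1 = a.(0 + 0 + b.0) | —a→ q2
  q2 = 0 + 0 + b.0 | —b→ q3
  q3 = 0 | deadlocked
Partition-refinement fixed point:
  B0 = {p0, q0}
  B1 = {p1, q1}
  B2 = {p2, q2}
  B3 = {p3, q3}
p0 ∈ B0, q0 ∈ B0 → same block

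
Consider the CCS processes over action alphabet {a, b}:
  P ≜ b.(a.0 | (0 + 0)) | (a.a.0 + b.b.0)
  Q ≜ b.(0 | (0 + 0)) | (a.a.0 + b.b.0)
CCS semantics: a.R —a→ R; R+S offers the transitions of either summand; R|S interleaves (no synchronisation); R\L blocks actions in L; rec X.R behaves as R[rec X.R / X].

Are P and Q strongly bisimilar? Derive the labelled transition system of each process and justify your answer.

P ≁ Q

LTS(P): 12 reachable states
  s0 = b.(a.0 | (0 + 0)) | (a.a.0 + b.b.0) ⊢ ··a··> s1, ··b··> s2, ··b··> s3
  s1 = b.(a.0 | (0 + 0)) | a.0 ⊢ ··a··> s4, ··b··> s5
  s2 = a.0 | (0 + 0) | (a.a.0 + b.b.0) ⊢ ··a··> s5, ··a··> s6, ··b··> s7
  s3 = b.(a.0 | (0 + 0)) | b.0 ⊢ ··b··> s4, ··b··> s7
  s4 = b.(a.0 | (0 + 0)) | 0 ⊢ ··b··> s8
  s5 = a.0 | (0 + 0) | a.0 ⊢ ··a··> s8, ··a··> s9
  s6 = 0 | (0 + 0) | (a.a.0 + b.b.0) ⊢ ··a··> s9, ··b··> s10
  s7 = a.0 | (0 + 0) | b.0 ⊢ ··a··> s10, ··b··> s8
  s8 = a.0 | (0 + 0) | 0 ⊢ ··a··> s11
  s9 = 0 | (0 + 0) | a.0 ⊢ ··a··> s11
  s10 = 0 | (0 + 0) | b.0 ⊢ ··b··> s11
  s11 = 0 | (0 + 0) | 0 ⊢ deadlocked
LTS(Q): 8 reachable states
  t0 = b.(0 | (0 + 0)) | (a.a.0 + b.b.0) ⊢ ··a··> t1, ··b··> t2, ··b··> t3
  t1 = b.(0 | (0 + 0)) | a.0 ⊢ ··a··> t4, ··b··> t5
  t2 = 0 | (0 + 0) | (a.a.0 + b.b.0) ⊢ ··a··> t5, ··b··> t6
  t3 = b.(0 | (0 + 0)) | b.0 ⊢ ··b··> t4, ··b··> t6
  t4 = b.(0 | (0 + 0)) | 0 ⊢ ··b··> t7
  t5 = 0 | (0 + 0) | a.0 ⊢ ··a··> t7
  t6 = 0 | (0 + 0) | b.0 ⊢ ··b··> t7
  t7 = 0 | (0 + 0) | 0 ⊢ deadlocked
Coarsest stable partition (strong bisimilarity classes):
  B0 = {s0}
  B1 = {s1}
  B2 = {s5}
  B3 = {s8, s9, t5}
  B4 = {s11, t7}
  B5 = {s4}
  B6 = {s3}
  B7 = {s7, t1}
  B8 = {s10, t4, t6}
  B9 = {s2}
  B10 = {s6, t2}
  B11 = {t0}
  B12 = {t3}
s0 ∈ B0, t0 ∈ B11 → different blocks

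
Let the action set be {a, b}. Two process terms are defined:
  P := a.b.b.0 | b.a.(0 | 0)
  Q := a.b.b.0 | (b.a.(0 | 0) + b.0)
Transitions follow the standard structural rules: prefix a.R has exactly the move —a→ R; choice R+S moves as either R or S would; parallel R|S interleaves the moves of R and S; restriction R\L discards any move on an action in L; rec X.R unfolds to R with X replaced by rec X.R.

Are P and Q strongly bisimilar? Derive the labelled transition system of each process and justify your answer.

not bisimilar

Reachable graph of P (12 states):
  s0 = a.b.b.0 | b.a.(0 | 0) has moves --a--▸ s1, --b--▸ s2
  s1 = b.b.0 | b.a.(0 | 0) has moves --b--▸ s3, --b--▸ s4
  s2 = a.b.b.0 | a.(0 | 0) has moves --a--▸ s4, --a--▸ s5
  s3 = b.0 | b.a.(0 | 0) has moves --b--▸ s6, --b--▸ s7
  s4 = b.b.0 | a.(0 | 0) has moves --a--▸ s8, --b--▸ s7
  s5 = a.b.b.0 | (0 | 0) has moves --a--▸ s8
  s6 = 0 | b.a.(0 | 0) has moves --b--▸ s9
  s7 = b.0 | a.(0 | 0) has moves --a--▸ s10, --b--▸ s9
  s8 = b.b.0 | (0 | 0) has moves --b--▸ s10
  s9 = 0 | a.(0 | 0) has moves --a--▸ s11
  s10 = b.0 | (0 | 0) has moves --b--▸ s11
  s11 = 0 | (0 | 0) has moves (no moves)
Reachable graph of Q (16 states):
  t0 = a.b.b.0 | (b.a.(0 | 0) + b.0) has moves --a--▸ t1, --b--▸ t2, --b--▸ t3
  t1 = b.b.0 | (b.a.(0 | 0) + b.0) has moves --b--▸ t4, --b--▸ t5, --b--▸ t6
  t2 = a.b.b.0 | 0 has moves --a--▸ t5
  t3 = a.b.b.0 | a.(0 | 0) has moves --a--▸ t6, --a--▸ t7
  t4 = b.0 | (b.a.(0 | 0) + b.0) has moves --b--▸ t10, --b--▸ t8, --b--▸ t9
  t5 = b.b.0 | 0 has moves --b--▸ t9
  t6 = b.b.0 | a.(0 | 0) has moves --a--▸ t11, --b--▸ t10
  t7 = a.b.b.0 | (0 | 0) has moves --a--▸ t11
  t8 = 0 | (b.a.(0 | 0) + b.0) has moves --b--▸ t12, --b--▸ t13
  t9 = b.0 | 0 has moves --b--▸ t12
  t10 = b.0 | a.(0 | 0) has moves --a--▸ t14, --b--▸ t13
  t11 = b.b.0 | (0 | 0) has moves --b--▸ t14
  t12 = 0 | 0 has moves (no moves)
  t13 = 0 | a.(0 | 0) has moves --a--▸ t15
  t14 = b.0 | (0 | 0) has moves --b--▸ t15
  t15 = 0 | (0 | 0) has moves (no moves)
Bisimilarity quotient blocks:
  B0 = {s0}
  B1 = {s1}
  B2 = {s3}
  B3 = {s7, t10}
  B4 = {s10, t14, t9}
  B5 = {s11, t12, t15}
  B6 = {s9, t13}
  B7 = {s6}
  B8 = {s4, t6}
  B9 = {s8, t11, t5}
  B10 = {s2, t3}
  B11 = {s5, t2, t7}
  B12 = {t0}
  B13 = {t1}
  B14 = {t4}
  B15 = {t8}
s0 ∈ B0, t0 ∈ B12 → different blocks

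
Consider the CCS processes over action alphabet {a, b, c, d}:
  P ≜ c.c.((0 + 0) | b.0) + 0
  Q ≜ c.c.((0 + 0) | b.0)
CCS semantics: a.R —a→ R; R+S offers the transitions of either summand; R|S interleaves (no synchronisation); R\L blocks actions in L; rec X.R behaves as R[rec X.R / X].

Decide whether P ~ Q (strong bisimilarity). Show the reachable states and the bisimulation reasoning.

YES

Reachable graph of P (4 states):
  s0 = c.c.((0 + 0) | b.0) + 0 has moves —c→ s1
  s1 = c.((0 + 0) | b.0) has moves —c→ s2
  s2 = (0 + 0) | b.0 has moves —b→ s3
  s3 = (0 + 0) | 0 has moves ·
Reachable graph of Q (4 states):
  t0 = c.c.((0 + 0) | b.0) has moves —c→ t1
  t1 = c.((0 + 0) | b.0) has moves —c→ t2
  t2 = (0 + 0) | b.0 has moves —b→ t3
  t3 = (0 + 0) | 0 has moves ·
Coarsest stable partition (strong bisimilarity classes):
  B0 = {s0, t0}
  B1 = {s1, t1}
  B2 = {s2, t2}
  B3 = {s3, t3}
s0 ∈ B0, t0 ∈ B0 → same block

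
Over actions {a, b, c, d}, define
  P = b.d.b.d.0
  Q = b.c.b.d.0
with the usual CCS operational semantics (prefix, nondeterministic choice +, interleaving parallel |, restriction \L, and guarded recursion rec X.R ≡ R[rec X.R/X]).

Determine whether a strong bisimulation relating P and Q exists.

LTS(P): 5 reachable states
  m0 = b.d.b.d.0 has moves —b→ m1
  m1 = d.b.d.0 has moves —d→ m2
  m2 = b.d.0 has moves —b→ m3
  m3 = d.0 has moves —d→ m4
  m4 = 0 has moves ·
LTS(Q): 5 reachable states
  n0 = b.c.b.d.0 has moves —b→ n1
  n1 = c.b.d.0 has moves —c→ n2
  n2 = b.d.0 has moves —b→ n3
  n3 = d.0 has moves —d→ n4
  n4 = 0 has moves ·
Partition-refinement fixed point:
  B0 = {m0}
  B1 = {m1}
  B2 = {m2, n2}
  B3 = {m3, n3}
  B4 = {m4, n4}
  B5 = {n0}
  B6 = {n1}
m0 ∈ B0, n0 ∈ B5 → different blocks

not bisimilar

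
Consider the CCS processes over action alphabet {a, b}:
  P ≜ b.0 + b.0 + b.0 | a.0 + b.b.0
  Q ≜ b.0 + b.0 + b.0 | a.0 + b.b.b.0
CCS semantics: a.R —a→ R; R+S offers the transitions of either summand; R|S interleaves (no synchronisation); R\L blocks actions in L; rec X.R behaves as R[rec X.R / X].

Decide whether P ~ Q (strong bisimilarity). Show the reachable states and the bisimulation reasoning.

P ≁ Q

P's transition system — 6 states:
  p0 = b.0 + b.0 + b.0 | a.0 + b.b.0 → —a→ p1, —b→ p2, —b→ p3, —b→ p4
  p1 = b.0 | 0 → —b→ p5
  p2 = 0 → ·
  p3 = 0 | a.0 → —a→ p5
  p4 = b.0 → —b→ p2
  p5 = 0 | 0 → ·
Q's transition system — 7 states:
  q0 = b.0 + b.0 + b.0 | a.0 + b.b.b.0 → —a→ q1, —b→ q2, —b→ q3, —b→ q4
  q1 = b.0 | 0 → —b→ q5
  q2 = 0 → ·
  q3 = 0 | a.0 → —a→ q5
  q4 = b.b.0 → —b→ q6
  q5 = 0 | 0 → ·
  q6 = b.0 → —b→ q2
Coarsest stable partition (strong bisimilarity classes):
  B0 = {p0}
  B1 = {p3, q3}
  B2 = {p2, p5, q2, q5}
  B3 = {p1, p4, q1, q6}
  B4 = {q0}
  B5 = {q4}
p0 ∈ B0, q0 ∈ B4 → different blocks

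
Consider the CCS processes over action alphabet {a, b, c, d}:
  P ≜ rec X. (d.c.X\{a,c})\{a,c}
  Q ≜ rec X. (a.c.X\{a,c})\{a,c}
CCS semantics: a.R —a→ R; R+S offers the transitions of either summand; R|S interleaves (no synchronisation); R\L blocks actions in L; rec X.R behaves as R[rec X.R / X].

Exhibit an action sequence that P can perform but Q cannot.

Reachable graph of P (2 states):
  m0 = rec X. (d.c.X\{a,c})\{a,c} :: --d--▸ m1
  m1 = (c.(rec X. (d.c.X\{a,c})\{a,c})\{a,c})\{a,c} :: stopped
Reachable graph of Q (1 states):
  n0 = rec X. (a.c.X\{a,c})\{a,c} :: stopped
Run σ = ⟨d⟩ on P: start {m0}
  step 1 (d): {m1}
  — P admits the full trace.
Run σ = ⟨d⟩ on Q: start {n0}
  step 1 (d): no successor for Q

d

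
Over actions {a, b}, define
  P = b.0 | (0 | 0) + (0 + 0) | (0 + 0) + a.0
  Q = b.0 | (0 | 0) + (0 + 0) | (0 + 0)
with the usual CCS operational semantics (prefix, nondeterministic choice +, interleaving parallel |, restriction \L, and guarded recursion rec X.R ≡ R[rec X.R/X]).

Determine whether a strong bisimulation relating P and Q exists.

P's transition system — 3 states:
  u0 = b.0 | (0 | 0) + (0 + 0) | (0 + 0) + a.0 :: =a=> u1, =b=> u2
  u1 = 0 :: deadlocked
  u2 = 0 | (0 | 0) :: deadlocked
Q's transition system — 2 states:
  v0 = b.0 | (0 | 0) + (0 + 0) | (0 + 0) :: =b=> v1
  v1 = 0 | (0 | 0) :: deadlocked
Bisimilarity quotient blocks:
  B0 = {u0}
  B1 = {u1, u2, v1}
  B2 = {v0}
u0 ∈ B0, v0 ∈ B2 → different blocks

P ≁ Q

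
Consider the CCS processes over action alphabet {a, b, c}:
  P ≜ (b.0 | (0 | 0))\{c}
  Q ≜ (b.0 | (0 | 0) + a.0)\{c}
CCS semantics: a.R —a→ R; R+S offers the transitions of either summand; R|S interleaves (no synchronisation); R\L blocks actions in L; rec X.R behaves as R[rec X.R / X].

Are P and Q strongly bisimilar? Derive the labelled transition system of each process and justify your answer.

P's transition system — 2 states:
  u0 = (b.0 | (0 | 0))\{c} has moves --b--▸ u1
  u1 = (0 | (0 | 0))\{c} has moves deadlocked
Q's transition system — 3 states:
  v0 = (b.0 | (0 | 0) + a.0)\{c} has moves --a--▸ v1, --b--▸ v2
  v1 = 0\{c} has moves deadlocked
  v2 = (0 | (0 | 0))\{c} has moves deadlocked
Partition-refinement fixed point:
  B0 = {u0}
  B1 = {u1, v1, v2}
  B2 = {v0}
u0 ∈ B0, v0 ∈ B2 → different blocks

not bisimilar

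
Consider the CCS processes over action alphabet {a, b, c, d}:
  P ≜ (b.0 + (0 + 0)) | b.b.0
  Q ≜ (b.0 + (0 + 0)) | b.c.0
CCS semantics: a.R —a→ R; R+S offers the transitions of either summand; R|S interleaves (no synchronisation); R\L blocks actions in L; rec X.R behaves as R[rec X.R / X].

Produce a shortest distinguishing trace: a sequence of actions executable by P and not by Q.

Reachable graph of P (6 states):
  s0 = (b.0 + (0 + 0)) | b.b.0 ⊢ =b=> s1, =b=> s2
  s1 = (b.0 + (0 + 0)) | b.0 ⊢ =b=> s3, =b=> s4
  s2 = 0 | b.b.0 ⊢ =b=> s4
  s3 = (b.0 + (0 + 0)) | 0 ⊢ =b=> s5
  s4 = 0 | b.0 ⊢ =b=> s5
  s5 = 0 | 0 ⊢ stopped
Reachable graph of Q (6 states):
  t0 = (b.0 + (0 + 0)) | b.c.0 ⊢ =b=> t1, =b=> t2
  t1 = (b.0 + (0 + 0)) | c.0 ⊢ =b=> t3, =c=> t4
  t2 = 0 | b.c.0 ⊢ =b=> t3
  t3 = 0 | c.0 ⊢ =c=> t5
  t4 = (b.0 + (0 + 0)) | 0 ⊢ =b=> t5
  t5 = 0 | 0 ⊢ stopped
Executing bbb from P (initial set {s0}):
  after b @ step 1: {s1, s2}
  after b @ step 2: {s3, s4}
  after b @ step 3: {s5}
  — P admits the full trace.
Executing bbb from Q (initial set {t0}):
  after b @ step 1: {t1, t2}
  after b @ step 2: {t3}
  after b @ step 3: ∅ (Q stuck)

bbb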